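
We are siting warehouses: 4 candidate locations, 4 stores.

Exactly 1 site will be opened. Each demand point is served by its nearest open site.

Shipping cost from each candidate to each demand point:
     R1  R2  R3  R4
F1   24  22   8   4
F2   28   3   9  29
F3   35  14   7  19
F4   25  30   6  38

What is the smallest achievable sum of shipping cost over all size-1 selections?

Open {F1}.
  R1→F1 24, R2→F1 22, R3→F1 8, R4→F1 4  ⇒ total 58.
Compare {F2}: total 69.
Compare {F3}: total 75.
No size-1 selection does better; minimum is 58.

58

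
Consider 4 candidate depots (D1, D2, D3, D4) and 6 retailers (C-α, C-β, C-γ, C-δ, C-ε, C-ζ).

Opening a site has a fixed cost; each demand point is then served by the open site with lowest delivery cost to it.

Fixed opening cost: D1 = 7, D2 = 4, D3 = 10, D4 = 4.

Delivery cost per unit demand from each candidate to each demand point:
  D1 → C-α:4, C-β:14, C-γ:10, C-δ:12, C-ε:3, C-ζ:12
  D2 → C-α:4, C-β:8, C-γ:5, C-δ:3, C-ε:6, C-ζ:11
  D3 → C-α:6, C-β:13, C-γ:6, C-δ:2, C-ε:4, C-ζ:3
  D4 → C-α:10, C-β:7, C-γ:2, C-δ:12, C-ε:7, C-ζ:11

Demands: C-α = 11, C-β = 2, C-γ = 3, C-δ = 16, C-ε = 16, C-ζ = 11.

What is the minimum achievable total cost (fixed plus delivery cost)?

Open {D1, D3, D4}: assign each demand point to its cheapest open site.
  C-α→D1 11×4=44, C-β→D4 2×7=14, C-γ→D4 3×2=6, C-δ→D3 16×2=32, C-ε→D1 16×3=48, C-ζ→D3 11×3=33
  delivery cost 177, fixed 21 → total 198.
Compare {D1, D2, D3, D4}: delivery cost 177 + fixed 25 = 202.
Compare {D1, D2, D3}: delivery cost 188 + fixed 21 = 209.
Compare {D2, D3, D4}: delivery cost 193 + fixed 18 = 211.
All other subsets cost ≥ 202. Minimum total cost: 198.

198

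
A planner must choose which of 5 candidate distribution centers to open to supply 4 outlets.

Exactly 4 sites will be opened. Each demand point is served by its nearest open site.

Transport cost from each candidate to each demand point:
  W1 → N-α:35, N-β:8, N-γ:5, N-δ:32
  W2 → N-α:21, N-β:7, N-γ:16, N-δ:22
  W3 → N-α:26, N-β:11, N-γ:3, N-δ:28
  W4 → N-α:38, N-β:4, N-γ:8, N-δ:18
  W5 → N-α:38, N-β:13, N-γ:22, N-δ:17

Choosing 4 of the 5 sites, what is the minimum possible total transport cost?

Open {W2, W3, W4, W5}.
  N-α→W2 21, N-β→W4 4, N-γ→W3 3, N-δ→W5 17  ⇒ total 45.
Compare {W1, W2, W3, W4}: total 46.
Compare {W1, W2, W4, W5}: total 47.
No size-4 selection does better; minimum is 45.

45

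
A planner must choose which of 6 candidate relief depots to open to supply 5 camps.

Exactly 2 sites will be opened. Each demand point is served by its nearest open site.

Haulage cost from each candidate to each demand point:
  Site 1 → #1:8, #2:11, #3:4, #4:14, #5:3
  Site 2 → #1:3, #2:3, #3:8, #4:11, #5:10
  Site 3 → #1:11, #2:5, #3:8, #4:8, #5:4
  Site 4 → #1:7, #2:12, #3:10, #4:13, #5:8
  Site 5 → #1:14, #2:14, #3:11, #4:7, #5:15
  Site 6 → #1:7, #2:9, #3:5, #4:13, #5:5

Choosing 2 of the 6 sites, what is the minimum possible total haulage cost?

24

Open {Site 1, Site 2}.
  #1→Site 2 3, #2→Site 2 3, #3→Site 1 4, #4→Site 2 11, #5→Site 1 3  ⇒ total 24.
Compare {Site 2, Site 3}: total 26.
Compare {Site 2, Site 6}: total 27.
No size-2 selection does better; minimum is 24.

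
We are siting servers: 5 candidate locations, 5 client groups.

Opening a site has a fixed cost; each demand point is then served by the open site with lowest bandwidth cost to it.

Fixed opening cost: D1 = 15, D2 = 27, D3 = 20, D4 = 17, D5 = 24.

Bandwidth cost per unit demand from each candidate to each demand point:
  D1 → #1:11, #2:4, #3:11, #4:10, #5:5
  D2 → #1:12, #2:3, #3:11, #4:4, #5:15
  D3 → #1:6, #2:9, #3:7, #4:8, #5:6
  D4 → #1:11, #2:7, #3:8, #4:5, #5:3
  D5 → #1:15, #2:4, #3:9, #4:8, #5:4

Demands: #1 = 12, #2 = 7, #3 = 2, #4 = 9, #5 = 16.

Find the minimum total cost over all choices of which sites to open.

255

Open {D2, D3, D4}: assign each demand point to its cheapest open site.
  #1→D3 12×6=72, #2→D2 7×3=21, #3→D3 2×7=14, #4→D2 9×4=36, #5→D4 16×3=48
  bandwidth cost 191, fixed 64 → total 255.
Compare {D1, D3, D4}: bandwidth cost 207 + fixed 52 = 259.
Compare {D3, D4}: bandwidth cost 228 + fixed 37 = 265.
Compare {D3, D4, D5}: bandwidth cost 207 + fixed 61 = 268.
All other subsets cost ≥ 259. Minimum total cost: 255.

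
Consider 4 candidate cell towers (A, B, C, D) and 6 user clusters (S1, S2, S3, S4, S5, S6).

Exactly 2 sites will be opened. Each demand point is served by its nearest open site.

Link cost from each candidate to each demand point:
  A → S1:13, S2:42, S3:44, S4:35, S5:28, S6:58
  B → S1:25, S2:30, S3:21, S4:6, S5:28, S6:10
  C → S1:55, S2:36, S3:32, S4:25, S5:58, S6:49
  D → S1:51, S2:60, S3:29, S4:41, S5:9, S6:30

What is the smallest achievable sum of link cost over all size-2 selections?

101

Open {B, D}.
  S1→B 25, S2→B 30, S3→B 21, S4→B 6, S5→D 9, S6→B 10  ⇒ total 101.
Compare {A, B}: total 108.
Compare {B, C}: total 120.
No size-2 selection does better; minimum is 101.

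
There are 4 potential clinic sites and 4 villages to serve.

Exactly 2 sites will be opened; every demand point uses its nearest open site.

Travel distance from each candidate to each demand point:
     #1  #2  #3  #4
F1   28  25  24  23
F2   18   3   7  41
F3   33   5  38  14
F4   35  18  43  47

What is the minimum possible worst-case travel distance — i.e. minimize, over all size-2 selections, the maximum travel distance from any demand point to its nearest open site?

Open {F2, F3}.
  Farthest demand point is #1 at travel distance 18 (to F2); all others are ≤ 18.
With {F1, F2} the worst case is 23.
With {F1, F3} the worst case is 28.
No size-2 selection achieves below 18.

18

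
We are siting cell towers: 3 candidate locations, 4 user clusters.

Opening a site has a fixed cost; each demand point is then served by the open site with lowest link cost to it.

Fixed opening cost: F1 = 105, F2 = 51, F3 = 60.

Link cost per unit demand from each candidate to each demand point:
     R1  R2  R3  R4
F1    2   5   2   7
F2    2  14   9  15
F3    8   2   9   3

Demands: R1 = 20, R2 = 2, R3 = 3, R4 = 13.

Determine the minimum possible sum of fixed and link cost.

Open {F2, F3}: assign each demand point to its cheapest open site.
  R1→F2 20×2=40, R2→F3 2×2=4, R3→F2 3×9=27, R4→F3 13×3=39
  link cost 110, fixed 111 → total 221.
Compare {F1}: link cost 147 + fixed 105 = 252.
Compare {F1, F3}: link cost 89 + fixed 165 = 254.
Compare {F3}: link cost 230 + fixed 60 = 290.
All other subsets cost ≥ 252. Minimum total cost: 221.

221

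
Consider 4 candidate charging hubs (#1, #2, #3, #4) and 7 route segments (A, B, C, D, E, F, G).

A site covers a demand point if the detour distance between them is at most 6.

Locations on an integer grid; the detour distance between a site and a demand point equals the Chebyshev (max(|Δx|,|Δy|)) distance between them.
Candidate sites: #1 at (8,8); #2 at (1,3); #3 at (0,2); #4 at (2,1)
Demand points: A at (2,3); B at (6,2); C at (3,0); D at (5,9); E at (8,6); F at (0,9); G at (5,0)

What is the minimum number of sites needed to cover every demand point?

2

Coverage sets (demand points within 6 of each site):
  #1: {A, B, D, E}
  #2: {A, B, C, D, F, G}
  #3: {A, B, C, G}
  #4: {A, B, C, E, G}
No single site covers all 7 demand points.
But {#1, #2} covers everything, so the minimum is 2.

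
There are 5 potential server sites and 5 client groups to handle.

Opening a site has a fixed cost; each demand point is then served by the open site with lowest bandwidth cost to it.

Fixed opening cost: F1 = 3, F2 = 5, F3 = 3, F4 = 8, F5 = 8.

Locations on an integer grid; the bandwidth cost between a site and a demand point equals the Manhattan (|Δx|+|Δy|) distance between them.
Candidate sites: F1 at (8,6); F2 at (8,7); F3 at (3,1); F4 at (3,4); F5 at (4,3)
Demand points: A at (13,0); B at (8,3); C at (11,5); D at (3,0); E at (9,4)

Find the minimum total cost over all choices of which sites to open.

Open {F1, F3}: assign each demand point to its cheapest open site.
  A→F1 11, B→F1 3, C→F1 4, D→F3 1, E→F1 3
  bandwidth cost 22, fixed 6 → total 28.
Compare {F2, F3}: bandwidth cost 25 + fixed 8 = 33.
Compare {F1, F2, F3}: bandwidth cost 22 + fixed 11 = 33.
Compare {F1}: bandwidth cost 32 + fixed 3 = 35.
All other subsets cost ≥ 33. Minimum total cost: 28.

28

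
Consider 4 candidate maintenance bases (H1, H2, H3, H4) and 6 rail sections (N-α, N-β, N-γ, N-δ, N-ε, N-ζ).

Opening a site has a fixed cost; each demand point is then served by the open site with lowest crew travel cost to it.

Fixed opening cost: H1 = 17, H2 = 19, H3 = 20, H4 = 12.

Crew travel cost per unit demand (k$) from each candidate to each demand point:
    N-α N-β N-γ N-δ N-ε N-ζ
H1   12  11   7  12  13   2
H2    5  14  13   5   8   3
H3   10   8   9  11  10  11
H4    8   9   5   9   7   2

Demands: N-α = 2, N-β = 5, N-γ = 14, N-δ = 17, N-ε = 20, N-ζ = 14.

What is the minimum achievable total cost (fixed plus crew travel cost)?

409

Open {H2, H4}: assign each demand point to its cheapest open site.
  N-α→H2 2×5=10, N-β→H4 5×9=45, N-γ→H4 14×5=70, N-δ→H2 17×5=85, N-ε→H4 20×7=140, N-ζ→H4 14×2=28
  crew travel cost 378, fixed 31 → total 409.
Compare {H2, H3, H4}: crew travel cost 373 + fixed 51 = 424.
Compare {H1, H2, H4}: crew travel cost 378 + fixed 48 = 426.
Compare {H1, H2, H3, H4}: crew travel cost 373 + fixed 68 = 441.
All other subsets cost ≥ 424. Minimum total cost: 409.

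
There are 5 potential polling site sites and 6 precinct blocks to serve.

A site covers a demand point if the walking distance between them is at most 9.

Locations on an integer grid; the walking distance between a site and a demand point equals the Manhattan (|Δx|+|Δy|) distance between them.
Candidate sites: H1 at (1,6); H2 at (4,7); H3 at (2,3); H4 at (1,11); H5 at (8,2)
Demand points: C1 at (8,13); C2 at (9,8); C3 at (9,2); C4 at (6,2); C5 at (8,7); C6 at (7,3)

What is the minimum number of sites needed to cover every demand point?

Coverage sets (demand points within 9 of each site):
  H1: {C4, C5, C6}
  H2: {C2, C4, C5, C6}
  H3: {C3, C4, C6}
  H4: {C1}
  H5: {C2, C3, C4, C5, C6}
No single site covers all 6 demand points.
But {H4, H5} covers everything, so the minimum is 2.

2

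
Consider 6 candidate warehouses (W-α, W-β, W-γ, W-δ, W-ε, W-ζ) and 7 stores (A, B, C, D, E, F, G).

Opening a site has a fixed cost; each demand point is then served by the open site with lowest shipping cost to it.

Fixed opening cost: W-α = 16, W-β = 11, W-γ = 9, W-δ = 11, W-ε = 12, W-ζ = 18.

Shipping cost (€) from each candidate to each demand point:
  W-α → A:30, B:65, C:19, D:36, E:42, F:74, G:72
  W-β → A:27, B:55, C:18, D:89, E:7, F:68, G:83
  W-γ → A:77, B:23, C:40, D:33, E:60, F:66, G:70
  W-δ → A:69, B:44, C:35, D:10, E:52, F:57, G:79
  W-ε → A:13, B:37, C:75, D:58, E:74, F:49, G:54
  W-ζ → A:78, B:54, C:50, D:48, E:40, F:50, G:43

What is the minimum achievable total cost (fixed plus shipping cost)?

217

Open {W-β, W-γ, W-δ, W-ε}: assign each demand point to its cheapest open site.
  A→W-ε 13, B→W-γ 23, C→W-β 18, D→W-δ 10, E→W-β 7, F→W-ε 49, G→W-ε 54
  shipping cost 174, fixed 43 → total 217.
Compare {W-β, W-δ, W-ε}: shipping cost 188 + fixed 34 = 222.
Compare {W-β, W-γ, W-δ, W-ε, W-ζ}: shipping cost 163 + fixed 61 = 224.
Compare {W-β, W-γ, W-δ, W-ζ}: shipping cost 178 + fixed 49 = 227.
All other subsets cost ≥ 222. Minimum total cost: 217.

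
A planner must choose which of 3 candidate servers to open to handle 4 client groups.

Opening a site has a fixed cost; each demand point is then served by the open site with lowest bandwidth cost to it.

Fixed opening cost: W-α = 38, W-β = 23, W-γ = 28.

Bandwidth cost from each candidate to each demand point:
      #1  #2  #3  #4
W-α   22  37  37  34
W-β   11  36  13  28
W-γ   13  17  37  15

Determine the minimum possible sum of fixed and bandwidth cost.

Open {W-β, W-γ}: assign each demand point to its cheapest open site.
  #1→W-β 11, #2→W-γ 17, #3→W-β 13, #4→W-γ 15
  bandwidth cost 56, fixed 51 → total 107.
Compare {W-γ}: bandwidth cost 82 + fixed 28 = 110.
Compare {W-β}: bandwidth cost 88 + fixed 23 = 111.
Compare {W-α, W-β, W-γ}: bandwidth cost 56 + fixed 89 = 145.
All other subsets cost ≥ 110. Minimum total cost: 107.

107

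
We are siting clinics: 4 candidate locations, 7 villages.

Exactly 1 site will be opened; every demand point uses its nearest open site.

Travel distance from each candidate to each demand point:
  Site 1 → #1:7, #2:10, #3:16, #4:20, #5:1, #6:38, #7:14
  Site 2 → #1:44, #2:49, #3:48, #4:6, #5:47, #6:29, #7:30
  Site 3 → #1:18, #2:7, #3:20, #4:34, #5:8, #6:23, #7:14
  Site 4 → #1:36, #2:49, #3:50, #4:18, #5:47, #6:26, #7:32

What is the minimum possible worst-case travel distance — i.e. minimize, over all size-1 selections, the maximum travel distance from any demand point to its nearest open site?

Open {Site 3}.
  Farthest demand point is #4 at travel distance 34 (to Site 3); all others are ≤ 34.
With {Site 1} the worst case is 38.
With {Site 2} the worst case is 49.
No size-1 selection achieves below 34.

34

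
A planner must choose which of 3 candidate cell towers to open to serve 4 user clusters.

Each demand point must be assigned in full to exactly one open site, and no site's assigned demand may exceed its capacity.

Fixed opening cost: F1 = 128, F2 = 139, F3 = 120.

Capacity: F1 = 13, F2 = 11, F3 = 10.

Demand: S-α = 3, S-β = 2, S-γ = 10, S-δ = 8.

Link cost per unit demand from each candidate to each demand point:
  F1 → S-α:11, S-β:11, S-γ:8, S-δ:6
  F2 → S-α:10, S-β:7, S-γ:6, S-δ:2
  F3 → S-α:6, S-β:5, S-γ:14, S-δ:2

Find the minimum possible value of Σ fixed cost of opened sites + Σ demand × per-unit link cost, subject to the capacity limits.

387

Open {F1, F3}; cheapest assignment that respects the capacities:
  F1 (cap 13, load 13): S-α, S-γ — cost 3×11 + 10×8 = 113
  F3 (cap 10, load 10): S-β, S-δ — cost 2×5 + 8×2 = 26
  Shipping 139, fixed 248 → total 387.
  Any other capacity-feasible assignment to {F1, F3} ships for at least 139.
Compare {F1, F2}: its best feasible assignment gives total 410.
Compare {F1, F2, F3}: its best feasible assignment gives total 506.
Every other set of open sites that can feasibly serve all demand totals ≥ 410 even under its best assignment. Minimum: 387.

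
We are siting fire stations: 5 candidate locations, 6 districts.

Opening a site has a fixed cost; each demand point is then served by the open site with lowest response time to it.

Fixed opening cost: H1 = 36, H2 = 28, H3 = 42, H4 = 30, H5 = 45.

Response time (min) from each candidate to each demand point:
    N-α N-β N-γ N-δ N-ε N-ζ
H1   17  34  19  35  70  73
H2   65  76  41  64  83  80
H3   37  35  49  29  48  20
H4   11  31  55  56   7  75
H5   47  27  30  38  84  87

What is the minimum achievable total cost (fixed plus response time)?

219

Open {H3, H4}: assign each demand point to its cheapest open site.
  N-α→H4 11, N-β→H4 31, N-γ→H3 49, N-δ→H3 29, N-ε→H4 7, N-ζ→H3 20
  response time 147, fixed 72 → total 219.
Compare {H1, H3, H4}: response time 117 + fixed 108 = 225.
Compare {H2, H3, H4}: response time 139 + fixed 100 = 239.
Compare {H3, H4, H5}: response time 124 + fixed 117 = 241.
All other subsets cost ≥ 225. Minimum total cost: 219.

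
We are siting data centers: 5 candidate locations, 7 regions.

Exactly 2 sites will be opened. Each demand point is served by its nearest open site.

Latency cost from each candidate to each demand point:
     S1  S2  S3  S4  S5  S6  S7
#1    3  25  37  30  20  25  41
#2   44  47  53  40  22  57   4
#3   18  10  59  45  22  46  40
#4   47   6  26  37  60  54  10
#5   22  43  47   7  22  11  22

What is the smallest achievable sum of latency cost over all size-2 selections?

104

Open {#4, #5}.
  S1→#5 22, S2→#4 6, S3→#4 26, S4→#5 7, S5→#5 22, S6→#5 11, S7→#4 10  ⇒ total 104.
Compare {#1, #4}: total 120.
Compare {#1, #5}: total 125.
No size-2 selection does better; minimum is 104.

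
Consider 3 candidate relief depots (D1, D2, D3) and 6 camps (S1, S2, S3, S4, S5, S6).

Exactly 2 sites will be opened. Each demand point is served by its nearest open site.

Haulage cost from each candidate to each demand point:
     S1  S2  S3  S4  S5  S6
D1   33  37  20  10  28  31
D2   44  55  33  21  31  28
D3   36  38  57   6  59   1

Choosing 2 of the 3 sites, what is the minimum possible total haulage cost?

125

Open {D1, D3}.
  S1→D1 33, S2→D1 37, S3→D1 20, S4→D3 6, S5→D1 28, S6→D3 1  ⇒ total 125.
Compare {D2, D3}: total 145.
Compare {D1, D2}: total 156.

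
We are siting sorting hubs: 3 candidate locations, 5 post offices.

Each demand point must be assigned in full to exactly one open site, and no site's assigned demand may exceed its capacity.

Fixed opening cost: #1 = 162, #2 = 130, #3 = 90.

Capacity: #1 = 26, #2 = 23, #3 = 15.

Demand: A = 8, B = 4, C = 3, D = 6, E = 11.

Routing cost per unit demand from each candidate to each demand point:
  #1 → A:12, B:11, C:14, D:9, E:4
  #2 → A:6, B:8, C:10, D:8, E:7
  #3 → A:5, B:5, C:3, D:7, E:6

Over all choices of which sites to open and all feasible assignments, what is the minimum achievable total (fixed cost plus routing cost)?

Open {#2, #3}; cheapest assignment that respects the capacities:
  #2 (cap 23, load 17): D, E — cost 6×8 + 11×7 = 125
  #3 (cap 15, load 15): A, B, C — cost 8×5 + 4×5 + 3×3 = 69
  Shipping 194, fixed 220 → total 414.
  Any other capacity-feasible assignment to {#2, #3} ships for at least 194.
Compare {#1, #3}: its best feasible assignment gives total 419.
Compare {#1, #2}: its best feasible assignment gives total 494.
Every other set of open sites that can feasibly serve all demand totals ≥ 419 even under its best assignment. Minimum: 414.

414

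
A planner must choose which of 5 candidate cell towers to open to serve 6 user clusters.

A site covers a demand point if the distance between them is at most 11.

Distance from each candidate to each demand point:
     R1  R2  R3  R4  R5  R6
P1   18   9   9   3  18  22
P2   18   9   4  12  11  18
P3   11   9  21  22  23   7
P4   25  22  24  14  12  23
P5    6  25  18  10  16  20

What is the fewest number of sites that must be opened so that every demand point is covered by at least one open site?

Coverage sets (demand points within 11 of each site):
  P1: {R2, R3, R4}
  P2: {R2, R3, R5}
  P3: {R1, R2, R6}
  P4: {}
  P5: {R1, R4}
No 2 sites suffice: every size-2 union leaves at least one demand point uncovered.
But {P1, P2, P3} covers everything, so the minimum is 3.

3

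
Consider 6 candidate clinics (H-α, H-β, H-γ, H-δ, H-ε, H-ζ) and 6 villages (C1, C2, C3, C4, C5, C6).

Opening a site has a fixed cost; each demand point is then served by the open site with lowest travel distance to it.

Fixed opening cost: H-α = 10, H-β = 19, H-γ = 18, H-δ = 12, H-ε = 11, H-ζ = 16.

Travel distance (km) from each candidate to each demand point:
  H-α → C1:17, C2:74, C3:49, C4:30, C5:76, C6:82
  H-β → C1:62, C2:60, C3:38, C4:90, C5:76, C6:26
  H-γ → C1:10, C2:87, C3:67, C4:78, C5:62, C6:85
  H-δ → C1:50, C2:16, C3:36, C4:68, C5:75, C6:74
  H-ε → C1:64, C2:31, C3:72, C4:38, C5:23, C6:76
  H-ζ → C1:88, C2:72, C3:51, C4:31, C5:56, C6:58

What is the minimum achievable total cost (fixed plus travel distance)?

200

Open {H-α, H-β, H-δ, H-ε}: assign each demand point to its cheapest open site.
  C1→H-α 17, C2→H-δ 16, C3→H-δ 36, C4→H-α 30, C5→H-ε 23, C6→H-β 26
  travel distance 148, fixed 52 → total 200.
Compare {H-α, H-β, H-ε}: travel distance 165 + fixed 40 = 205.
Compare {H-β, H-γ, H-δ, H-ε}: travel distance 149 + fixed 60 = 209.
Compare {H-α, H-β, H-γ, H-δ, H-ε}: travel distance 141 + fixed 70 = 211.
All other subsets cost ≥ 205. Minimum total cost: 200.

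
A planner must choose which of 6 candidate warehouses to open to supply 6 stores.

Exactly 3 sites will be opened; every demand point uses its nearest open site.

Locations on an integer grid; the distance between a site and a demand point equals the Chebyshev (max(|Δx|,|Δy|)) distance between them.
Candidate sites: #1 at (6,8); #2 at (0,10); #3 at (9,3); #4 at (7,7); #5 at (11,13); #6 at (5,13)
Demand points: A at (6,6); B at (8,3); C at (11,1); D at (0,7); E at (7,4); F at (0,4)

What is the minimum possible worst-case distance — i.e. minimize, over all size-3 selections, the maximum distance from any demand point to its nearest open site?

6

Open {#1, #2, #3}.
  Farthest demand point is F at distance 6 (to #1); all others are ≤ 6.
With {#1, #2, #4} the worst case is 6.
With {#1, #3, #4} the worst case is 6.
No size-3 selection achieves below 6.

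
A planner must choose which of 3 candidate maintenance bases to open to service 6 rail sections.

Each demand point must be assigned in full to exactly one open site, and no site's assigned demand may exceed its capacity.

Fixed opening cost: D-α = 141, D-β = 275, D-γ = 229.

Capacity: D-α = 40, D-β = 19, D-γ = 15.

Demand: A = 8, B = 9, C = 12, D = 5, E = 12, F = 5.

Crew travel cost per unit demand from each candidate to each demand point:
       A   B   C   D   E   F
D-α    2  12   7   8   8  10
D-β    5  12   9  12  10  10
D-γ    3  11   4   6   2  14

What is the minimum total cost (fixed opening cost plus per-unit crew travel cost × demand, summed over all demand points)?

Open {D-α, D-γ}; cheapest assignment that respects the capacities:
  D-α (cap 40, load 39): A, B, C, D, F — cost 8×2 + 9×12 + 12×7 + 5×8 + 5×10 = 298
  D-γ (cap 15, load 12): E — cost 12×2 = 24
  Shipping 322, fixed 370 → total 692.
  Any other capacity-feasible assignment to {D-α, D-γ} ships for at least 322.
Compare {D-α, D-β}: its best feasible assignment gives total 810.
Compare {D-α, D-β, D-γ}: its best feasible assignment gives total 967.
Every other set of open sites that can feasibly serve all demand totals ≥ 810 even under its best assignment. Minimum: 692.

692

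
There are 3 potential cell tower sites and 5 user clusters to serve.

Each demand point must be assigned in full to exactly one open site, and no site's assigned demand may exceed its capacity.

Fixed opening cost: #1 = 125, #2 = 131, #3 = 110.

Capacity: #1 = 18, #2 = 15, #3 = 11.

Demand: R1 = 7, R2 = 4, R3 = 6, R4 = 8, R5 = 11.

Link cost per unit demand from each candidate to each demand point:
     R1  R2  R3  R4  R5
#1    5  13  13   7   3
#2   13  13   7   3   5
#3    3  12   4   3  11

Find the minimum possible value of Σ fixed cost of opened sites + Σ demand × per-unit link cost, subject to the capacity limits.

530

Open {#1, #2, #3}; cheapest assignment that respects the capacities:
  #1 (cap 18, load 18): R1, R5 — cost 7×5 + 11×3 = 68
  #2 (cap 15, load 8): R4 — cost 8×3 = 24
  #3 (cap 11, load 10): R2, R3 — cost 4×12 + 6×4 = 72
  Shipping 164, fixed 366 → total 530.
  Any other capacity-feasible assignment to {#1, #2, #3} ships for at least 164.
Total demand is 36 and no other set of sites has combined capacity ≥ 36, so {#1, #2, #3} is the only feasible choice of open sites. Minimum: 530.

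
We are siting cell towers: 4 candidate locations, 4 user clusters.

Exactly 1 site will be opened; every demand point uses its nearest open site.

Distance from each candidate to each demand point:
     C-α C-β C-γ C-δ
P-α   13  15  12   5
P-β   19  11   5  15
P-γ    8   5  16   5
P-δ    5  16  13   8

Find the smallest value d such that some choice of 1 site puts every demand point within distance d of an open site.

15

Open {P-α}.
  Farthest demand point is C-β at distance 15 (to P-α); all others are ≤ 15.
With {P-γ} the worst case is 16.
With {P-δ} the worst case is 16.
No size-1 selection achieves below 15.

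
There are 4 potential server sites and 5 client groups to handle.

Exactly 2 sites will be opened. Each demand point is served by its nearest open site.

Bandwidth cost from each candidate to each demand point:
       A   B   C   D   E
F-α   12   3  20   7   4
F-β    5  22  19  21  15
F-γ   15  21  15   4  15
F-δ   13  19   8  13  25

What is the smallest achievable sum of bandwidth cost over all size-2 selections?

Open {F-α, F-δ}.
  A→F-α 12, B→F-α 3, C→F-δ 8, D→F-α 7, E→F-α 4  ⇒ total 34.
Compare {F-α, F-β}: total 38.
Compare {F-α, F-γ}: total 38.
No size-2 selection does better; minimum is 34.

34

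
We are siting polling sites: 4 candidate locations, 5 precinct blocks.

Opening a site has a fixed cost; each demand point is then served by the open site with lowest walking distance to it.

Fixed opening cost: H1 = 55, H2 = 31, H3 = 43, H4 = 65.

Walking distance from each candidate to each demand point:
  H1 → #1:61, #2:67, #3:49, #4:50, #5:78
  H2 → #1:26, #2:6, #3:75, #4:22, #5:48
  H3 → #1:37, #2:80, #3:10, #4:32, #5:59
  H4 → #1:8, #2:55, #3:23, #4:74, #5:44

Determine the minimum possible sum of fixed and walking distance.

Open {H2, H3}: assign each demand point to its cheapest open site.
  #1→H2 26, #2→H2 6, #3→H3 10, #4→H2 22, #5→H2 48
  walking distance 112, fixed 74 → total 186.
Compare {H2, H4}: walking distance 103 + fixed 96 = 199.
Compare {H2}: walking distance 177 + fixed 31 = 208.
Compare {H2, H3, H4}: walking distance 90 + fixed 139 = 229.
All other subsets cost ≥ 199. Minimum total cost: 186.

186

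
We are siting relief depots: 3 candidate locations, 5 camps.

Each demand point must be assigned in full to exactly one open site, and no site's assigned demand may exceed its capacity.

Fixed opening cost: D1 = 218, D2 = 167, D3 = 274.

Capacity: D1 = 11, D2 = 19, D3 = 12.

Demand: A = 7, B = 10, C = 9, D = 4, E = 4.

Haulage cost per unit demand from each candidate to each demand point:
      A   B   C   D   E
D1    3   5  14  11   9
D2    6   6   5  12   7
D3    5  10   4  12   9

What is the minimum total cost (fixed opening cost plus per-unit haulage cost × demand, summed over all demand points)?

Open {D1, D2, D3}; cheapest assignment that respects the capacities:
  D1 (cap 11, load 11): A, D — cost 7×3 + 4×11 = 65
  D2 (cap 19, load 14): B, E — cost 10×6 + 4×7 = 88
  D3 (cap 12, load 9): C — cost 9×4 = 36
  Shipping 189, fixed 659 → total 848.
  Any other capacity-feasible assignment to {D1, D2, D3} ships for at least 189.
Total demand is 34 and no other set of sites has combined capacity ≥ 34, so {D1, D2, D3} is the only feasible choice of open sites. Minimum: 848.

848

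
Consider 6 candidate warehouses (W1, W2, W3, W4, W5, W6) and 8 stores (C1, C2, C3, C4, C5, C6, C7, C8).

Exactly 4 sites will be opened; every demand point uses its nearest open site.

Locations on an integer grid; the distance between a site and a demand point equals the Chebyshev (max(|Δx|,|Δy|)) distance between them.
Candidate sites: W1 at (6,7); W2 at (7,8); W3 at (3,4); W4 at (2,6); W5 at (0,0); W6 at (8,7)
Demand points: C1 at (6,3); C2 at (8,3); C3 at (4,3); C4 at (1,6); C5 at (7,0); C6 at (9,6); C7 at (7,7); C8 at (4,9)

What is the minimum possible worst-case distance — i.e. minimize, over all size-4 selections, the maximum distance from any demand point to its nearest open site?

Open {W1, W2, W3, W4}.
  Farthest demand point is C2 at distance 4 (to W1); all others are ≤ 4.
With {W1, W2, W3, W5} the worst case is 4.
With {W1, W2, W3, W6} the worst case is 4.
No size-4 selection achieves below 4.

4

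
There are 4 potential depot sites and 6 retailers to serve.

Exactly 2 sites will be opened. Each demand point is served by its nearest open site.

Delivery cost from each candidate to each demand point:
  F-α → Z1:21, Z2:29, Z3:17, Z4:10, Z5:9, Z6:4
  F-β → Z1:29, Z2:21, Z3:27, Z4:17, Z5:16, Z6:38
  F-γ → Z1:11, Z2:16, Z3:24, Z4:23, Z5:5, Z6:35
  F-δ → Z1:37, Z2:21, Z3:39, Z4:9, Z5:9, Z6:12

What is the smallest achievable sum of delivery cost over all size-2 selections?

63

Open {F-α, F-γ}.
  Z1→F-γ 11, Z2→F-γ 16, Z3→F-α 17, Z4→F-α 10, Z5→F-γ 5, Z6→F-α 4  ⇒ total 63.
Compare {F-γ, F-δ}: total 77.
Compare {F-α, F-δ}: total 81.
No size-2 selection does better; minimum is 63.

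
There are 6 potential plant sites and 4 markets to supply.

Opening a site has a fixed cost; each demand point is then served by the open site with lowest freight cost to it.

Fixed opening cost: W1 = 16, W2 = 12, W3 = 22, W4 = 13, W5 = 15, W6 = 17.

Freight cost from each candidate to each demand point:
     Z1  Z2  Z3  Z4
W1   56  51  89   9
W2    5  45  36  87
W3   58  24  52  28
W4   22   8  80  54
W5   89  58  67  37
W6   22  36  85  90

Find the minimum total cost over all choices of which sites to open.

99

Open {W1, W2, W4}: assign each demand point to its cheapest open site.
  Z1→W2 5, Z2→W4 8, Z3→W2 36, Z4→W1 9
  freight cost 58, fixed 41 → total 99.
Compare {W1, W2, W4, W5}: freight cost 58 + fixed 56 = 114.
Compare {W1, W2, W4, W6}: freight cost 58 + fixed 58 = 116.
Compare {W1, W2, W3, W4}: freight cost 58 + fixed 63 = 121.
All other subsets cost ≥ 114. Minimum total cost: 99.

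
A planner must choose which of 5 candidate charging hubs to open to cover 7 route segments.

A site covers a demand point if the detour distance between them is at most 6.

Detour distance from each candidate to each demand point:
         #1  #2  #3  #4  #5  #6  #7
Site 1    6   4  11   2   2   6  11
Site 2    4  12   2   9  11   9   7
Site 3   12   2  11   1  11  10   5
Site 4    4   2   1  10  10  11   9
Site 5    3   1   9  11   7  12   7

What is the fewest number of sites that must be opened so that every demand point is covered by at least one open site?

Coverage sets (demand points within 6 of each site):
  Site 1: {#1, #2, #4, #5, #6}
  Site 2: {#1, #3}
  Site 3: {#2, #4, #7}
  Site 4: {#1, #2, #3}
  Site 5: {#1, #2}
No 2 sites suffice: every size-2 union leaves at least one demand point uncovered.
But {Site 1, Site 2, Site 3} covers everything, so the minimum is 3.

3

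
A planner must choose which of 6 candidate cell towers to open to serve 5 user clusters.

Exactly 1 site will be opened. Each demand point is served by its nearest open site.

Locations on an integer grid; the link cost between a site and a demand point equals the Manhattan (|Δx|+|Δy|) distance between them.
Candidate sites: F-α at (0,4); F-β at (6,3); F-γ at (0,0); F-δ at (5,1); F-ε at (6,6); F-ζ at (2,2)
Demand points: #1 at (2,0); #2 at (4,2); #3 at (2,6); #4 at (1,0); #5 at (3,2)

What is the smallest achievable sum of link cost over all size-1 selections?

Open {F-ζ}.
  #1→F-ζ 2, #2→F-ζ 2, #3→F-ζ 4, #4→F-ζ 3, #5→F-ζ 1  ⇒ total 12.
Compare {F-γ}: total 22.
Compare {F-δ}: total 22.
No size-1 selection does better; minimum is 12.

12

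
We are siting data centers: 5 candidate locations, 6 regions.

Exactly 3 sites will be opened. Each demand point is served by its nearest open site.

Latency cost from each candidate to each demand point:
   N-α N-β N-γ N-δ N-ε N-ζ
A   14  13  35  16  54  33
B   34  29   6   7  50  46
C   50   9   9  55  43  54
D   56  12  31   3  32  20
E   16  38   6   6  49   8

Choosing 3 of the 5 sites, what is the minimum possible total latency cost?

74

Open {C, D, E}.
  N-α→E 16, N-β→C 9, N-γ→E 6, N-δ→D 3, N-ε→D 32, N-ζ→E 8  ⇒ total 74.
Compare {A, D, E}: total 75.
Compare {B, D, E}: total 77.
No size-3 selection does better; minimum is 74.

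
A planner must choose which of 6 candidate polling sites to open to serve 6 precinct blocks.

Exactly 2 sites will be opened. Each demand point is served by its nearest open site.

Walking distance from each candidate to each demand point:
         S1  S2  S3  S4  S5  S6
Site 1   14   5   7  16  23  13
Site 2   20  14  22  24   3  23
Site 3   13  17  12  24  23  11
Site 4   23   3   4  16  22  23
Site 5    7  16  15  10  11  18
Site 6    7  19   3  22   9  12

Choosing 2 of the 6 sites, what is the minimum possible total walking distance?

50

Open {Site 4, Site 6}.
  S1→Site 6 7, S2→Site 4 3, S3→Site 6 3, S4→Site 4 16, S5→Site 6 9, S6→Site 6 12  ⇒ total 50.
Compare {Site 1, Site 6}: total 52.
Compare {Site 1, Site 5}: total 53.
No size-2 selection does better; minimum is 50.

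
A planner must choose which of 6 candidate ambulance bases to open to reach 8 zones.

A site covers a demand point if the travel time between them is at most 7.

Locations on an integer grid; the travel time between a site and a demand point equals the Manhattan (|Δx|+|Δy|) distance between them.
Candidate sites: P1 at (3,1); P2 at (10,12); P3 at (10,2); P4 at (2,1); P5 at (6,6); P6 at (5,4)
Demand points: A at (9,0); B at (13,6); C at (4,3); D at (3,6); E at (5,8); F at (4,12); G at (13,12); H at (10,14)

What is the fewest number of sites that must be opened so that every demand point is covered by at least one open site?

3

Coverage sets (demand points within 7 of each site):
  P1: {A, C, D}
  P2: {F, G, H}
  P3: {A, B, C}
  P4: {C, D}
  P5: {B, C, D, E}
  P6: {C, D, E}
No 2 sites suffice: every size-2 union leaves at least one demand point uncovered.
But {P1, P2, P5} covers everything, so the minimum is 3.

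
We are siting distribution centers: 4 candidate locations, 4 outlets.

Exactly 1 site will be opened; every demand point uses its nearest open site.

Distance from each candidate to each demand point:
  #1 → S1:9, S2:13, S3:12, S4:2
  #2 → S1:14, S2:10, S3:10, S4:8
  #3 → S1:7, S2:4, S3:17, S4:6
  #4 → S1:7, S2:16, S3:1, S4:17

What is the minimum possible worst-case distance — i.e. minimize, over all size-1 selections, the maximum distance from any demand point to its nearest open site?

Open {#1}.
  Farthest demand point is S2 at distance 13 (to #1); all others are ≤ 13.
With {#2} the worst case is 14.
With {#3} the worst case is 17.
No size-1 selection achieves below 13.

13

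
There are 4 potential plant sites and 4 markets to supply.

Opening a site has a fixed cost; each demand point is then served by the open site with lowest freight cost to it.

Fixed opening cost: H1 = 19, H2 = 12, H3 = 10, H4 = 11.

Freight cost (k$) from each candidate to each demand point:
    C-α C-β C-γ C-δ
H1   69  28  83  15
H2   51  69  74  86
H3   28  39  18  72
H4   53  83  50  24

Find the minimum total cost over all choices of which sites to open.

118

Open {H1, H3}: assign each demand point to its cheapest open site.
  C-α→H3 28, C-β→H1 28, C-γ→H3 18, C-δ→H1 15
  freight cost 89, fixed 29 → total 118.
Compare {H1, H3, H4}: freight cost 89 + fixed 40 = 129.
Compare {H3, H4}: freight cost 109 + fixed 21 = 130.
Compare {H1, H2, H3}: freight cost 89 + fixed 41 = 130.
All other subsets cost ≥ 129. Minimum total cost: 118.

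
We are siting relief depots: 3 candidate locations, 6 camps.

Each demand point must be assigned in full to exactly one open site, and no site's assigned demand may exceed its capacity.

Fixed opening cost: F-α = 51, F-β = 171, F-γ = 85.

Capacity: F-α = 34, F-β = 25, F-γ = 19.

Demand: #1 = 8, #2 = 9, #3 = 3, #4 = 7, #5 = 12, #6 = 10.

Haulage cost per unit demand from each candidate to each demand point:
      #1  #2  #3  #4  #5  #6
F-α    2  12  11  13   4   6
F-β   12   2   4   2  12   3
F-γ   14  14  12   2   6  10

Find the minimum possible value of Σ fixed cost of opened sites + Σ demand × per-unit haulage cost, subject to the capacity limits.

Open {F-α, F-β}; cheapest assignment that respects the capacities:
  F-α (cap 34, load 30): #1, #5, #6 — cost 8×2 + 12×4 + 10×6 = 124
  F-β (cap 25, load 19): #2, #3, #4 — cost 9×2 + 3×4 + 7×2 = 44
  Shipping 168, fixed 222 → total 390.
  Any other capacity-feasible assignment to {F-α, F-β} ships for at least 168.
Compare {F-α, F-γ}: its best feasible assignment gives total 433.
Compare {F-α, F-β, F-γ}: its best feasible assignment gives total 445.
Every other set of open sites that can feasibly serve all demand totals ≥ 433 even under its best assignment. Minimum: 390.

390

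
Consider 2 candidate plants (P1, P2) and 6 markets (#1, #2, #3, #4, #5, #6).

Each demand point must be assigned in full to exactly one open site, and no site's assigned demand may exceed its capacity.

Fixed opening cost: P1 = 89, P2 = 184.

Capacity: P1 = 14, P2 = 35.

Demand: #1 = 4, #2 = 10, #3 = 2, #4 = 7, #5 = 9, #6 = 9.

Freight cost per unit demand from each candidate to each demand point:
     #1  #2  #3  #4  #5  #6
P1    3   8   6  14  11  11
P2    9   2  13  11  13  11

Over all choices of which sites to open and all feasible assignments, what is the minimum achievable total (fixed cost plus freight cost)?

Open {P1, P2}; cheapest assignment that respects the capacities:
  P1 (cap 14, load 13): #1, #5 — cost 4×3 + 9×11 = 111
  P2 (cap 35, load 28): #2, #3, #4, #6 — cost 10×2 + 2×13 + 7×11 + 9×11 = 222
  Shipping 333, fixed 273 → total 606.
  Any other capacity-feasible assignment to {P1, P2} ships for at least 333.
Total demand is 41 and no other set of sites has combined capacity ≥ 41, so {P1, P2} is the only feasible choice of open sites. Minimum: 606.

606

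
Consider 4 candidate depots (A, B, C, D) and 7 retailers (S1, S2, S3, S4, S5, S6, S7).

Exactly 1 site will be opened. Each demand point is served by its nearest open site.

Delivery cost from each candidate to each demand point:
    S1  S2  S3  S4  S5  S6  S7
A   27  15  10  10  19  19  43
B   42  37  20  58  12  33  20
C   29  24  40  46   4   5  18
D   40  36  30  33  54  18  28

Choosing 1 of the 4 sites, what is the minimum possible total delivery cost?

Open {A}.
  S1→A 27, S2→A 15, S3→A 10, S4→A 10, S5→A 19, S6→A 19, S7→A 43  ⇒ total 143.
Compare {C}: total 166.
Compare {B}: total 222.
No size-1 selection does better; minimum is 143.

143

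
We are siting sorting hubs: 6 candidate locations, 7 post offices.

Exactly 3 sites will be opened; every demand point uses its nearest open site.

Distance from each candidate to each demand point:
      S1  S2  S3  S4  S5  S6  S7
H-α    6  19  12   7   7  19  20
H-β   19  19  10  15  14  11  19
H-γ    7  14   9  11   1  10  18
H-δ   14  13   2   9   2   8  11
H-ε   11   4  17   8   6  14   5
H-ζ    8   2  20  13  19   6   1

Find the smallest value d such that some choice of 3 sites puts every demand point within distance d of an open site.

Open {H-α, H-δ, H-ζ}.
  Farthest demand point is S4 at distance 7 (to H-α); all others are ≤ 7.
With {H-α, H-δ, H-ε} the worst case is 8.
With {H-γ, H-δ, H-ε} the worst case is 8.
No size-3 selection achieves below 7.

7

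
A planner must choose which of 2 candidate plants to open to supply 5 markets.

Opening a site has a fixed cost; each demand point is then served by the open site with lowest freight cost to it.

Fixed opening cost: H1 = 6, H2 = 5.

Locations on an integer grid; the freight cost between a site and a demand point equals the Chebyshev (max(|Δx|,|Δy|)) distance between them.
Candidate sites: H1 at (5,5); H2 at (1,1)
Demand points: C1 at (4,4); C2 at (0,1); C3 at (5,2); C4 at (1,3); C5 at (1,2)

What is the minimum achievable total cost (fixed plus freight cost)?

Open {H2}: assign each demand point to its cheapest open site.
  C1→H2 3, C2→H2 1, C3→H2 4, C4→H2 2, C5→H2 1
  freight cost 11, fixed 5 → total 16.
Compare {H1, H2}: freight cost 8 + fixed 11 = 19.
Compare {H1}: freight cost 17 + fixed 6 = 23.

16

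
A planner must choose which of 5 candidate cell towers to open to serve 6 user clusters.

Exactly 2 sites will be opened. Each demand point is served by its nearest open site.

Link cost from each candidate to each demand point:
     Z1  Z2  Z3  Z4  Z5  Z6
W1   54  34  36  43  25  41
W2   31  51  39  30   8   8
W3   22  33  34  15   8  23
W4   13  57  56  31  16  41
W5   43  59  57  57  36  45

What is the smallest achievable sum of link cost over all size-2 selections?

120

Open {W2, W3}.
  Z1→W3 22, Z2→W3 33, Z3→W3 34, Z4→W3 15, Z5→W2 8, Z6→W2 8  ⇒ total 120.
Compare {W3, W4}: total 126.
Compare {W1, W3}: total 135.
No size-2 selection does better; minimum is 120.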